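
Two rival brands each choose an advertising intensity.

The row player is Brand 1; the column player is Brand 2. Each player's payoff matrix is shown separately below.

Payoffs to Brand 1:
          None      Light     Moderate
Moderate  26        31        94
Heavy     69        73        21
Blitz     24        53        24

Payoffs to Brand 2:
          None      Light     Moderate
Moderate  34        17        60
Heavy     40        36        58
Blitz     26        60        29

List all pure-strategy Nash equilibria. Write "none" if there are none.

(Moderate, None): Brand 1 can switch to Heavy (26 → 69). Not NE.
(Moderate, Light): Brand 1 can switch to Heavy (31 → 73). Not NE.
(Moderate, Moderate): Brand 1 gets 94, best alternative 24; Brand 2 gets 60, best alternative 34. No profitable deviation — NE.
(Heavy, None): Brand 2 can switch to Moderate (40 → 58). Not NE.
(Heavy, Light): Brand 2 can switch to None (36 → 40). Not NE.
(Heavy, Moderate): Brand 1 can switch to Moderate (21 → 94). Not NE.
(Blitz, None): Brand 1 can switch to Moderate (24 → 26). Not NE.
(The remaining 2 profiles each have a profitable deviation by the same check.)

Pure NE: (Moderate, Moderate)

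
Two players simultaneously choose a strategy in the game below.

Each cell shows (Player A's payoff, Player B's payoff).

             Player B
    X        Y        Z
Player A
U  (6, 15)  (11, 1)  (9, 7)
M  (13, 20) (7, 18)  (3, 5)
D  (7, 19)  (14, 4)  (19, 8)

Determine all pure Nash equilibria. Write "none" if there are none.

Mark each player's best response to every combination of opponents' strategies; a profile where every player is best-responding is a pure Nash equilibrium.
Player A against X: payoffs 6, 13, 7 → best response M.
Player A against Y: payoffs 11, 7, 14 → best response D.
Player A against Z: payoffs 9, 3, 19 → best response D.
Player B against U: payoffs 15, 1, 7 → best response X.
Player B against M: payoffs 20, 18, 5 → best response X.
Player B against D: payoffs 19, 4, 8 → best response X.
Mutual best responses: (M, X).

Pure NE: (M, X)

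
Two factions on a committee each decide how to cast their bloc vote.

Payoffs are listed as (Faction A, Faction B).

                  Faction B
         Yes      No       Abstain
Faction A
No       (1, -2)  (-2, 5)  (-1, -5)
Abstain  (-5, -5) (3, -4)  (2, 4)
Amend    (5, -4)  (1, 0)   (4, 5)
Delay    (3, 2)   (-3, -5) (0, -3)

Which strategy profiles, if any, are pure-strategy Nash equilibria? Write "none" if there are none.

(Amend, Abstain)

Faction A against Yes: payoffs 1, -5, 5, 3 → best response Amend.
Faction A against No: payoffs -2, 3, 1, -3 → best response Abstain.
Faction A against Abstain: payoffs -1, 2, 4, 0 → best response Amend.
Faction B against No: payoffs -2, 5, -5 → best response No.
Faction B against Abstain: payoffs -5, -4, 4 → best response Abstain.
Faction B against Amend: payoffs -4, 0, 5 → best response Abstain.
Faction B against Delay: payoffs 2, -5, -3 → best response Yes.
Mutual best responses: (Amend, Abstain).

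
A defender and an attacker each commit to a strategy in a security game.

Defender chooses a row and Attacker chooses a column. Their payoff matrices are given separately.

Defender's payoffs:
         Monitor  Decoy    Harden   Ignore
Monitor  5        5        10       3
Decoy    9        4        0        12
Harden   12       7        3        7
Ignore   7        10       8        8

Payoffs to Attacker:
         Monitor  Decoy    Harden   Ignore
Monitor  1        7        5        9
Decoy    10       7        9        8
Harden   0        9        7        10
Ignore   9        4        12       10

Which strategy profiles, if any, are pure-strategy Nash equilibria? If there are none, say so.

There is no pure-strategy Nash equilibrium.

For each strategy profile, look for a profitable unilateral deviation.
(Monitor, Monitor): Defender can switch to Decoy (5 → 9). Not NE.
(Monitor, Decoy): Defender can switch to Harden (5 → 7). Not NE.
(Monitor, Harden): Attacker can switch to Decoy (5 → 7). Not NE.
(Monitor, Ignore): Defender can switch to Decoy (3 → 12). Not NE.
(Decoy, Monitor): Defender can switch to Harden (9 → 12). Not NE.
(Decoy, Decoy): Defender can switch to Monitor (4 → 5). Not NE.
(Decoy, Harden): Defender can switch to Monitor (0 → 10). Not NE.
(Decoy, Ignore): Attacker can switch to Monitor (8 → 10). Not NE.
(The remaining 8 profiles each have a profitable deviation by the same check.)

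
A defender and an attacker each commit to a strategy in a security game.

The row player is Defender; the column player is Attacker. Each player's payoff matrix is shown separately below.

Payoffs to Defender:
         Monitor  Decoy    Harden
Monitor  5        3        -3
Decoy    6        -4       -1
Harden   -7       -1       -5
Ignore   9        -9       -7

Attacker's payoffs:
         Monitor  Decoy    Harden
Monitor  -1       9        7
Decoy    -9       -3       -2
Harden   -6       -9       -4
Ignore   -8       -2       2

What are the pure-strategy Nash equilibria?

Defender against Monitor: payoffs 5, 6, -7, 9 → best response Ignore.
Defender against Decoy: payoffs 3, -4, -1, -9 → best response Monitor.
Defender against Harden: payoffs -3, -1, -5, -7 → best response Decoy.
Attacker against Monitor: payoffs -1, 9, 7 → best response Decoy.
Attacker against Decoy: payoffs -9, -3, -2 → best response Harden.
Attacker against Harden: payoffs -6, -9, -4 → best response Harden.
Attacker against Ignore: payoffs -8, -2, 2 → best response Harden.
Mutual best responses: (Monitor, Decoy); (Decoy, Harden).

Pure-strategy Nash equilibria: (Monitor, Decoy) and (Decoy, Harden)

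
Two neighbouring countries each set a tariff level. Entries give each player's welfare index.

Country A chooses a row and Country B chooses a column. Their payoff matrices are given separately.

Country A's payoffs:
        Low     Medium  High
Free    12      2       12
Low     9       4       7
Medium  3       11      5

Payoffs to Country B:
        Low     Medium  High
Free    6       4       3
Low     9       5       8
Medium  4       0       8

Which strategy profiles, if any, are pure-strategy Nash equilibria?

Pure NE: (Free, Low)

(Free, Low): Country A gets 12, best alternative 9; Country B gets 6, best alternative 4. No profitable deviation — NE.
(Free, Medium): Country A can switch to Low (2 → 4). Not NE.
(Free, High): Country B can switch to Low (3 → 6). Not NE.
(Low, Low): Country A can switch to Free (9 → 12). Not NE.
(Low, Medium): Country A can switch to Medium (4 → 11). Not NE.
(Low, High): Country A can switch to Free (7 → 12). Not NE.
(Medium, Low): Country A can switch to Free (3 → 12). Not NE.
(Medium, Medium): Country B can switch to Low (0 → 4). Not NE.
(Medium, High): Country A can switch to Free (5 → 12). Not NE.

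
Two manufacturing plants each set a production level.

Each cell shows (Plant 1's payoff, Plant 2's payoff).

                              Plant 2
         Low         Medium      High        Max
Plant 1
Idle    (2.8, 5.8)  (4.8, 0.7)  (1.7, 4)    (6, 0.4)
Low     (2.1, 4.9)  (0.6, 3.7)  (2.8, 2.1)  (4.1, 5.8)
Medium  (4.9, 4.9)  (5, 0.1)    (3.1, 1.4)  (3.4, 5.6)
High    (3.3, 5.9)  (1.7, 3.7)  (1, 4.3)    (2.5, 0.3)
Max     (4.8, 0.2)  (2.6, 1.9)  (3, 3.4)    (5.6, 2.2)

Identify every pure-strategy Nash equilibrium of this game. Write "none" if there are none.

This game has no pure Nash equilibrium.

Mark each player's best response to every combination of opponents' strategies; a profile where every player is best-responding is a pure Nash equilibrium.
Plant 1 against Low: payoffs 2.8, 2.1, 4.9, 3.3, 4.8 → best response Medium.
Plant 1 against Medium: payoffs 4.8, 0.6, 5, 1.7, 2.6 → best response Medium.
Plant 1 against High: payoffs 1.7, 2.8, 3.1, 1, 3 → best response Medium.
Plant 1 against Max: payoffs 6, 4.1, 3.4, 2.5, 5.6 → best response Idle.
Plant 2 against Idle: payoffs 5.8, 0.7, 4, 0.4 → best response Low.
Plant 2 against Low: payoffs 4.9, 3.7, 2.1, 5.8 → best response Max.
Plant 2 against Medium: payoffs 4.9, 0.1, 1.4, 5.6 → best response Max.
Plant 2 against High: payoffs 5.9, 3.7, 4.3, 0.3 → best response Low.
Plant 2 against Max: payoffs 0.2, 1.9, 3.4, 2.2 → best response High.
No profile is a mutual best response for all players.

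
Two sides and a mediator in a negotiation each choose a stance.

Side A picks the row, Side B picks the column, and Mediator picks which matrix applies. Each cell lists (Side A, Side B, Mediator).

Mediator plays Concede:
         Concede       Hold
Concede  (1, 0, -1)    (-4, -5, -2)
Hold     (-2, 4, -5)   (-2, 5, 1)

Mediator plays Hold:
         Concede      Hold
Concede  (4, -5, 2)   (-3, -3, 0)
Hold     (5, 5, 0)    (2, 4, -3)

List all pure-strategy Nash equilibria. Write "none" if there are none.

Pure-strategy Nash equilibria: (Hold, Concede, Hold) and (Hold, Hold, Concede)

(Concede, Concede, Concede): Mediator can switch to Hold (-1 → 2). Not NE.
(Concede, Concede, Hold): Side A can switch to Hold (4 → 5). Not NE.
(Concede, Hold, Concede): Side A can switch to Hold (-4 → -2). Not NE.
(Concede, Hold, Hold): Side A can switch to Hold (-3 → 2). Not NE.
(Hold, Concede, Concede): Side A can switch to Concede (-2 → 1). Not NE.
(Hold, Concede, Hold): Side A gets 5, best alternative 4; Side B gets 5, best alternative 4; Mediator gets 0, best alternative -5. No profitable deviation — NE.
(Hold, Hold, Concede): Side A gets -2, best alternative -4; Side B gets 5, best alternative 4; Mediator gets 1, best alternative -3. No profitable deviation — NE.
(Hold, Hold, Hold): Side B can switch to Concede (4 → 5). Not NE.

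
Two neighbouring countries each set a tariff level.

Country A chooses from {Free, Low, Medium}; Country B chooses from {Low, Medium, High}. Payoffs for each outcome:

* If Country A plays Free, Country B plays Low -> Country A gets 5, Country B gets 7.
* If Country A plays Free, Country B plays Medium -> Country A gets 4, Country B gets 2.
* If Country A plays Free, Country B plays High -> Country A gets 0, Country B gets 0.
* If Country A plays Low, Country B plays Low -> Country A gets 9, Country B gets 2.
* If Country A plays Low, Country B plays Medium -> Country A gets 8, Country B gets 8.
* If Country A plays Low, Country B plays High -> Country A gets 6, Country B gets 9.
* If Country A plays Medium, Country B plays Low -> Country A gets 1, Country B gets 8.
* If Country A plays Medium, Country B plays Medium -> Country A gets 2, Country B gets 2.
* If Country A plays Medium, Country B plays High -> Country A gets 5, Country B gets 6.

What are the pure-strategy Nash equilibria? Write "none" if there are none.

Pure NE: (Low, High)

Check each profile: it is a Nash equilibrium iff no player can strictly gain by switching unilaterally.
(Free, Low): Country A can switch to Low (5 → 9). Not NE.
(Free, Medium): Country A can switch to Low (4 → 8). Not NE.
(Free, High): Country A can switch to Low (0 → 6). Not NE.
(Low, Low): Country B can switch to Medium (2 → 8). Not NE.
(Low, Medium): Country B can switch to High (8 → 9). Not NE.
(Low, High): Country A gets 6, best alternative 5; Country B gets 9, best alternative 8. No profitable deviation — NE.
(Medium, Low): Country A can switch to Free (1 → 5). Not NE.
(The remaining 2 profiles each have a profitable deviation by the same check.)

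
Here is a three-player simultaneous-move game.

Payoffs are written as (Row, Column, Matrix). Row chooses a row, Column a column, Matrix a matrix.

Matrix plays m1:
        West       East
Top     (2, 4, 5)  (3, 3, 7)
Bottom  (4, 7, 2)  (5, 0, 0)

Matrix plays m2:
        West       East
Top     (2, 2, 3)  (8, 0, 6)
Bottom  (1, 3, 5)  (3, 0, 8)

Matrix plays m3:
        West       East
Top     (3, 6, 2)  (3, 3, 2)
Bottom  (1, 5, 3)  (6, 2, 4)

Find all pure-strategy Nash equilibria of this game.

For each strategy profile, look for a profitable unilateral deviation.
(Top, West, m1): Row can switch to Bottom (2 → 4). Not NE.
(Top, West, m2): Matrix can switch to m1 (3 → 5). Not NE.
(Top, West, m3): Matrix can switch to m1 (2 → 5). Not NE.
(Top, East, m1): Row can switch to Bottom (3 → 5). Not NE.
(Top, East, m2): Column can switch to West (0 → 2). Not NE.
(Top, East, m3): Row can switch to Bottom (3 → 6). Not NE.
(The remaining 6 profiles each have a profitable deviation by the same check.)

none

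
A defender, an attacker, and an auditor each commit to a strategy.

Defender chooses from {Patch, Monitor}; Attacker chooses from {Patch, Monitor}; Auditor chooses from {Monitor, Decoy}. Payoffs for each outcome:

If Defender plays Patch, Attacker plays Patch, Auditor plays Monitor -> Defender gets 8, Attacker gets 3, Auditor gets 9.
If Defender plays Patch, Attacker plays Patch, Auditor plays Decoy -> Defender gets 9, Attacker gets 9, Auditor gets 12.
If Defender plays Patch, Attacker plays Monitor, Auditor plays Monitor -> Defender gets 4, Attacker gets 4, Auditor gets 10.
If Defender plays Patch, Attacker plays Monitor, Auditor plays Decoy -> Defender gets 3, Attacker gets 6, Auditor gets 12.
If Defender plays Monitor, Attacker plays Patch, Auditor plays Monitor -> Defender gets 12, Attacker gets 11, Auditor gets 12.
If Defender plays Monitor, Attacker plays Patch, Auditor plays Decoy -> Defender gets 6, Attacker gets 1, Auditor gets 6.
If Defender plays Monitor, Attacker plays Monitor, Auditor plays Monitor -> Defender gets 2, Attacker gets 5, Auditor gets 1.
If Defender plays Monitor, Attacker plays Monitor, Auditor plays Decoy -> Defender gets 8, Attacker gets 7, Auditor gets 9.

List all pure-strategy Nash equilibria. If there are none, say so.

Mark each player's best response to every combination of opponents' strategies; a profile where every player is best-responding is a pure Nash equilibrium.
Defender against (Patch, Monitor): payoffs 8, 12 → best response Monitor.
Defender against (Patch, Decoy): payoffs 9, 6 → best response Patch.
Defender against (Monitor, Monitor): payoffs 4, 2 → best response Patch.
Defender against (Monitor, Decoy): payoffs 3, 8 → best response Monitor.
Attacker against (Patch, Monitor): payoffs 3, 4 → best response Monitor.
Attacker against (Patch, Decoy): payoffs 9, 6 → best response Patch.
Attacker against (Monitor, Monitor): payoffs 11, 5 → best response Patch.
Attacker against (Monitor, Decoy): payoffs 1, 7 → best response Monitor.
Auditor against (Patch, Patch): payoffs 9, 12 → best response Decoy.
Auditor against (Patch, Monitor): payoffs 10, 12 → best response Decoy.
Auditor against (Monitor, Patch): payoffs 12, 6 → best response Monitor.
Auditor against (Monitor, Monitor): payoffs 1, 9 → best response Decoy.
Mutual best responses: (Patch, Patch, Decoy); (Monitor, Patch, Monitor); (Monitor, Monitor, Decoy).

The pure Nash equilibria are (Patch, Patch, Decoy); (Monitor, Patch, Monitor); (Monitor, Monitor, Decoy).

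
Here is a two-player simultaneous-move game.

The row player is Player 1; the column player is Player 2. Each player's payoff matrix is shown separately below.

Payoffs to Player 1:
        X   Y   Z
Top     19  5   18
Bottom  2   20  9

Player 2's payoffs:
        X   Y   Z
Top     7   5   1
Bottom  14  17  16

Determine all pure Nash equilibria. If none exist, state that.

Pure-strategy Nash equilibria: (Top, X), (Bottom, Y)

Player 1 against X: payoffs 19, 2 → best response Top.
Player 1 against Y: payoffs 5, 20 → best response Bottom.
Player 1 against Z: payoffs 18, 9 → best response Top.
Player 2 against Top: payoffs 7, 5, 1 → best response X.
Player 2 against Bottom: payoffs 14, 17, 16 → best response Y.
Mutual best responses: (Top, X); (Bottom, Y).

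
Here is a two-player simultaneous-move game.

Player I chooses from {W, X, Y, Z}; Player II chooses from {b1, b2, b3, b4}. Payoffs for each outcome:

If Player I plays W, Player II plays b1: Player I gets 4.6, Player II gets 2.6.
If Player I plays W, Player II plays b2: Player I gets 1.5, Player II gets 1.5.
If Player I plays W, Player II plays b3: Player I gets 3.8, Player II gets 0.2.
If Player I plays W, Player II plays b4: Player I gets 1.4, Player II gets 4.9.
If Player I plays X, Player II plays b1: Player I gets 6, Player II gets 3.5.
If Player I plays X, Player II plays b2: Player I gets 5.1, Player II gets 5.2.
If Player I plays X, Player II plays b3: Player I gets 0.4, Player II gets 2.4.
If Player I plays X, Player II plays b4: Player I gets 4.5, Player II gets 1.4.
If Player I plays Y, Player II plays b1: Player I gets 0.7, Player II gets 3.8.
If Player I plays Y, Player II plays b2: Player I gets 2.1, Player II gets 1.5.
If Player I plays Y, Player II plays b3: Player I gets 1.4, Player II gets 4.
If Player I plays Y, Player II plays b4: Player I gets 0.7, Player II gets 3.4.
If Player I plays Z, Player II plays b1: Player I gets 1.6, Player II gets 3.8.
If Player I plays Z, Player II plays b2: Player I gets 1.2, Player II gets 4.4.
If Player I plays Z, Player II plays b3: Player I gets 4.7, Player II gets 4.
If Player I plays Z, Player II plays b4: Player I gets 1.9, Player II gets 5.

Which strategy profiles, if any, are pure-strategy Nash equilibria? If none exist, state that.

Pure NE: (X, b2)

Check each profile: it is a Nash equilibrium iff no player can strictly gain by switching unilaterally.
(W, b1): Player I can switch to X (4.6 → 6). Not NE.
(W, b2): Player I can switch to X (1.5 → 5.1). Not NE.
(W, b3): Player I can switch to Z (3.8 → 4.7). Not NE.
(W, b4): Player I can switch to X (1.4 → 4.5). Not NE.
(X, b1): Player II can switch to b2 (3.5 → 5.2). Not NE.
(X, b2): Player I gets 5.1, best alternative 2.1; Player II gets 5.2, best alternative 3.5. No profitable deviation — NE.
(X, b3): Player I can switch to W (0.4 → 3.8). Not NE.
(X, b4): Player II can switch to b1 (1.4 → 3.5). Not NE.
(Y, b1): Player I can switch to W (0.7 → 4.6). Not NE.
(The remaining 7 profiles each have a profitable deviation by the same check.)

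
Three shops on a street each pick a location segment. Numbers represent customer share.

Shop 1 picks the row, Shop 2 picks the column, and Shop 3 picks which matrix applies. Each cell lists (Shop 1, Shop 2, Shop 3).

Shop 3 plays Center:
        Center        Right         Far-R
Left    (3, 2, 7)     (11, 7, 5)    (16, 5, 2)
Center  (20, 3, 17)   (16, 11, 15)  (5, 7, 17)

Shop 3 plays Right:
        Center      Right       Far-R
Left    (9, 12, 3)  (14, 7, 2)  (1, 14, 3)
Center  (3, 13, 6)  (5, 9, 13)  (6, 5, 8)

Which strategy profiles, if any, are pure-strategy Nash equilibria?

The unique pure-strategy Nash equilibrium is (Center, Right, Center).

(Left, Center, Center): Shop 1 can switch to Center (3 → 20). Not NE.
(Left, Center, Right): Shop 2 can switch to Far-R (12 → 14). Not NE.
(Left, Right, Center): Shop 1 can switch to Center (11 → 16). Not NE.
(Left, Right, Right): Shop 2 can switch to Center (7 → 12). Not NE.
(Left, Far-R, Center): Shop 2 can switch to Right (5 → 7). Not NE.
(Left, Far-R, Right): Shop 1 can switch to Center (1 → 6). Not NE.
(Center, Right, Center): Shop 1 gets 16, best alternative 11; Shop 2 gets 11, best alternative 7; Shop 3 gets 15, best alternative 13. No profitable deviation — NE.
(The remaining 5 profiles each have a profitable deviation by the same check.)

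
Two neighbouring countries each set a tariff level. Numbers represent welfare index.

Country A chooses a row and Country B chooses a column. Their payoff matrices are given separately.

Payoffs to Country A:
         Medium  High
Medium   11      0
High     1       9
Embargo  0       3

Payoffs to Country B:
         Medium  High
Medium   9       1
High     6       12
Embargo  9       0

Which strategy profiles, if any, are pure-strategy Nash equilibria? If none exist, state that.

For each strategy profile, look for a profitable unilateral deviation.
(Medium, Medium): Country A gets 11, best alternative 1; Country B gets 9, best alternative 1. No profitable deviation — NE.
(Medium, High): Country A can switch to High (0 → 9). Not NE.
(High, Medium): Country A can switch to Medium (1 → 11). Not NE.
(High, High): Country A gets 9, best alternative 3; Country B gets 12, best alternative 6. No profitable deviation — NE.
(Embargo, Medium): Country A can switch to Medium (0 → 11). Not NE.
(Embargo, High): Country A can switch to High (3 → 9). Not NE.

(Medium, Medium), (High, High)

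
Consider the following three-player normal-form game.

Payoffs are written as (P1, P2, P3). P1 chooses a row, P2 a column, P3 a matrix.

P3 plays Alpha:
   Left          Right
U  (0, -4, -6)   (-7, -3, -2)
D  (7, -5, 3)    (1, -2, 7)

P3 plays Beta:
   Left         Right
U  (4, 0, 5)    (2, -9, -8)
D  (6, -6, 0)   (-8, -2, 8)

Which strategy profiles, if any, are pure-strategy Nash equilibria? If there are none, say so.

Check each profile: it is a Nash equilibrium iff no player can strictly gain by switching unilaterally.
(U, Left, Alpha): P1 can switch to D (0 → 7). Not NE.
(U, Left, Beta): P1 can switch to D (4 → 6). Not NE.
(U, Right, Alpha): P1 can switch to D (-7 → 1). Not NE.
(U, Right, Beta): P2 can switch to Left (-9 → 0). Not NE.
(D, Left, Alpha): P2 can switch to Right (-5 → -2). Not NE.
(D, Left, Beta): P2 can switch to Right (-6 → -2). Not NE.
(The remaining 2 profiles each have a profitable deviation by the same check.)

There is no pure-strategy Nash equilibrium.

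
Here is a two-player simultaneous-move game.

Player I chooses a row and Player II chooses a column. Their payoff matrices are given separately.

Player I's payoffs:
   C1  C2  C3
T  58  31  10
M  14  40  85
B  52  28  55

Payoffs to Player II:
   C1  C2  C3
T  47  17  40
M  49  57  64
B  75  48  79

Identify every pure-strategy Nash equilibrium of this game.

The pure Nash equilibria are (T, C1), (M, C3).

For each strategy profile, look for a profitable unilateral deviation.
(T, C1): Player I gets 58, best alternative 52; Player II gets 47, best alternative 40. No profitable deviation — NE.
(T, C2): Player I can switch to M (31 → 40). Not NE.
(T, C3): Player I can switch to M (10 → 85). Not NE.
(M, C1): Player I can switch to T (14 → 58). Not NE.
(M, C2): Player II can switch to C3 (57 → 64). Not NE.
(M, C3): Player I gets 85, best alternative 55; Player II gets 64, best alternative 57. No profitable deviation — NE.
(B, C1): Player I can switch to T (52 → 58). Not NE.
(B, C2): Player I can switch to T (28 → 31). Not NE.
(The remaining 1 profile has a profitable deviation by the same check.)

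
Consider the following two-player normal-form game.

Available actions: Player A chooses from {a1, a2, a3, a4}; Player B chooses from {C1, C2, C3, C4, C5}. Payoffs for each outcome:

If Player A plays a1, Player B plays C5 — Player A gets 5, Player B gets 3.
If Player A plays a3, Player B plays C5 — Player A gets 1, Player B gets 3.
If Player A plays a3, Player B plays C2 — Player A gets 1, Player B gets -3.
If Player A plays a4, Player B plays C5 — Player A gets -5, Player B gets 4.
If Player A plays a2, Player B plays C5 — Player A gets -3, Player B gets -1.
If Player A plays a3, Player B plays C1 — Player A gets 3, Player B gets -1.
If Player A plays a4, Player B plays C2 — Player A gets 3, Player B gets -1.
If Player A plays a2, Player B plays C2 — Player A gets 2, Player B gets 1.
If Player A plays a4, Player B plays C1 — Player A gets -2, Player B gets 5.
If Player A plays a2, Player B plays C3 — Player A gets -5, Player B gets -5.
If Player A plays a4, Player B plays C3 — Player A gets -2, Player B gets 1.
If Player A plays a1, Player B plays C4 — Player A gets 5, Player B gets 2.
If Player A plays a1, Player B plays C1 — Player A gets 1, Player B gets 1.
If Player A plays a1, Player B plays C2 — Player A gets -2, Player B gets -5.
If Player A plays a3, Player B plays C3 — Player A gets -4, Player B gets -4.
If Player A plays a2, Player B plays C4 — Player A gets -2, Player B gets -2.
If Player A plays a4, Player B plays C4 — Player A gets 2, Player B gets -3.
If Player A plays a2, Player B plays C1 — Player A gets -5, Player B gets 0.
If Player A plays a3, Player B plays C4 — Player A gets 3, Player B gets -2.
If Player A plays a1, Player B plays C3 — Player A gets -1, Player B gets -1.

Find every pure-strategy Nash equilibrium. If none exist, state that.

Player A against C1: payoffs 1, -5, 3, -2 → best response a3.
Player A against C2: payoffs -2, 2, 1, 3 → best response a4.
Player A against C3: payoffs -1, -5, -4, -2 → best response a1.
Player A against C4: payoffs 5, -2, 3, 2 → best response a1.
Player A against C5: payoffs 5, -3, 1, -5 → best response a1.
Player B against a1: payoffs 1, -5, -1, 2, 3 → best response C5.
Player B against a2: payoffs 0, 1, -5, -2, -1 → best response C2.
Player B against a3: payoffs -1, -3, -4, -2, 3 → best response C5.
Player B against a4: payoffs 5, -1, 1, -3, 4 → best response C1.
Mutual best responses: (a1, C5).

The unique pure-strategy Nash equilibrium is (a1, C5).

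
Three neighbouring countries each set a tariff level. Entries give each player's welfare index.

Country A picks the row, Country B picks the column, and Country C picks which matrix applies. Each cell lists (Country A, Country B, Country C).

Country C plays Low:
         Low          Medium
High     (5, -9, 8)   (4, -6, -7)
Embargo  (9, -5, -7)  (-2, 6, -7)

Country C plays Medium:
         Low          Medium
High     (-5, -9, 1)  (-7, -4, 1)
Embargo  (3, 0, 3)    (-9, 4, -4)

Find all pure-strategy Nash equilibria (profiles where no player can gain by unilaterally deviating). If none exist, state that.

Pure NE: (High, Medium, Medium)

Country A against (Low, Low): payoffs 5, 9 → best response Embargo.
Country A against (Low, Medium): payoffs -5, 3 → best response Embargo.
Country A against (Medium, Low): payoffs 4, -2 → best response High.
Country A against (Medium, Medium): payoffs -7, -9 → best response High.
Country B against (High, Low): payoffs -9, -6 → best response Medium.
Country B against (High, Medium): payoffs -9, -4 → best response Medium.
Country B against (Embargo, Low): payoffs -5, 6 → best response Medium.
Country B against (Embargo, Medium): payoffs 0, 4 → best response Medium.
Country C against (High, Low): payoffs 8, 1 → best response Low.
Country C against (High, Medium): payoffs -7, 1 → best response Medium.
Country C against (Embargo, Low): payoffs -7, 3 → best response Medium.
Country C against (Embargo, Medium): payoffs -7, -4 → best response Medium.
Mutual best responses: (High, Medium, Medium).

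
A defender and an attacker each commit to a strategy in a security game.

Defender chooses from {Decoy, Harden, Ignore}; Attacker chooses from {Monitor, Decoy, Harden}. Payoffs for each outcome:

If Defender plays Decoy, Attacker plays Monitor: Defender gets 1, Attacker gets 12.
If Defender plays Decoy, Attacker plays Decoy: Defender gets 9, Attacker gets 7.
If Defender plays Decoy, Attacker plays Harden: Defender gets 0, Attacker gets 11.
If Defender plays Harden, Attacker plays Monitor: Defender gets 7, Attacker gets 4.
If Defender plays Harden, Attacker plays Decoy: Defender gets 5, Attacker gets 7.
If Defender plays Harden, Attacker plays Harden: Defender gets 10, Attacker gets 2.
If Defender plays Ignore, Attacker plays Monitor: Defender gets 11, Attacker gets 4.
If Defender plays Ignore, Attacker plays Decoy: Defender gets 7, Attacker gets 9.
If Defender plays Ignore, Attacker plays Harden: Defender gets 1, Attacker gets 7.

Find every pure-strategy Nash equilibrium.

There is no pure-strategy Nash equilibrium.

Defender against Monitor: payoffs 1, 7, 11 → best response Ignore.
Defender against Decoy: payoffs 9, 5, 7 → best response Decoy.
Defender against Harden: payoffs 0, 10, 1 → best response Harden.
Attacker against Decoy: payoffs 12, 7, 11 → best response Monitor.
Attacker against Harden: payoffs 4, 7, 2 → best response Decoy.
Attacker against Ignore: payoffs 4, 9, 7 → best response Decoy.
No profile is a mutual best response for all players.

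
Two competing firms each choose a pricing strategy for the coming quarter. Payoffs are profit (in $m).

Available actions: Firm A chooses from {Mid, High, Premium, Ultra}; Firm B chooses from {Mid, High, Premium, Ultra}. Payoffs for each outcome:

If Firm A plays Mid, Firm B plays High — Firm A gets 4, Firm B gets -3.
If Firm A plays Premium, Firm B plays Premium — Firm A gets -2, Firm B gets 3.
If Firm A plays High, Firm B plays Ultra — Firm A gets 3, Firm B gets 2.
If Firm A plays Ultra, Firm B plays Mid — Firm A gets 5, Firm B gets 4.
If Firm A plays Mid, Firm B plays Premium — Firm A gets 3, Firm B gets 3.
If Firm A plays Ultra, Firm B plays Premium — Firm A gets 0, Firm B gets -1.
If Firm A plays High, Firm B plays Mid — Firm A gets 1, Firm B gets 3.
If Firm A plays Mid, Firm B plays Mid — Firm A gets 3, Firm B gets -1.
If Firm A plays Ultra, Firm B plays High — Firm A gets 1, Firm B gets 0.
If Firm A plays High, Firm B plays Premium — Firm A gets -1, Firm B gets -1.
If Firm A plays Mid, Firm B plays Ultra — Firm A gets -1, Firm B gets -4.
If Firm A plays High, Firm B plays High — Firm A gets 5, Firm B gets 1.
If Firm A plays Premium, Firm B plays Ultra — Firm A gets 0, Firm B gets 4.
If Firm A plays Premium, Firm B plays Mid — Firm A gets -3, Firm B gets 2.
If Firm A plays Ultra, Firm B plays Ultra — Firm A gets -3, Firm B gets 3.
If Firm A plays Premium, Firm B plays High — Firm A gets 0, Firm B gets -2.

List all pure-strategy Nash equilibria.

(Mid, Premium); (Ultra, Mid)

(Mid, Mid): Firm A can switch to Ultra (3 → 5). Not NE.
(Mid, High): Firm A can switch to High (4 → 5). Not NE.
(Mid, Premium): Firm A gets 3, best alternative 0; Firm B gets 3, best alternative -1. No profitable deviation — NE.
(Mid, Ultra): Firm A can switch to High (-1 → 3). Not NE.
(High, Mid): Firm A can switch to Mid (1 → 3). Not NE.
(High, High): Firm B can switch to Mid (1 → 3). Not NE.
(High, Premium): Firm A can switch to Mid (-1 → 3). Not NE.
(High, Ultra): Firm B can switch to Mid (2 → 3). Not NE.
(Premium, Mid): Firm A can switch to Mid (-3 → 3). Not NE.
(Premium, High): Firm A can switch to Mid (0 → 4). Not NE.
(Premium, Premium): Firm A can switch to Mid (-2 → 3). Not NE.
(Ultra, Mid): Firm A gets 5, best alternative 3; Firm B gets 4, best alternative 3. No profitable deviation — NE.
(The remaining 4 profiles each have a profitable deviation by the same check.)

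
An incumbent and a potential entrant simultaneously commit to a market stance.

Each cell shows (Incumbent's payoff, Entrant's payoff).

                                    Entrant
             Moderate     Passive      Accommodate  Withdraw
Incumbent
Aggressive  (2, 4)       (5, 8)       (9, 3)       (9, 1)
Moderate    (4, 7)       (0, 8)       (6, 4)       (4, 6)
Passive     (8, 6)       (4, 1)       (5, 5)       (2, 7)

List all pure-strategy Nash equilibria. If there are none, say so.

Pure NE: (Aggressive, Passive)

For each strategy profile, look for a profitable unilateral deviation.
(Aggressive, Moderate): Incumbent can switch to Moderate (2 → 4). Not NE.
(Aggressive, Passive): Incumbent gets 5, best alternative 4; Entrant gets 8, best alternative 4. No profitable deviation — NE.
(Aggressive, Accommodate): Entrant can switch to Moderate (3 → 4). Not NE.
(Aggressive, Withdraw): Entrant can switch to Moderate (1 → 4). Not NE.
(Moderate, Moderate): Incumbent can switch to Passive (4 → 8). Not NE.
(Moderate, Passive): Incumbent can switch to Aggressive (0 → 5). Not NE.
(Moderate, Accommodate): Incumbent can switch to Aggressive (6 → 9). Not NE.
(The remaining 5 profiles each have a profitable deviation by the same check.)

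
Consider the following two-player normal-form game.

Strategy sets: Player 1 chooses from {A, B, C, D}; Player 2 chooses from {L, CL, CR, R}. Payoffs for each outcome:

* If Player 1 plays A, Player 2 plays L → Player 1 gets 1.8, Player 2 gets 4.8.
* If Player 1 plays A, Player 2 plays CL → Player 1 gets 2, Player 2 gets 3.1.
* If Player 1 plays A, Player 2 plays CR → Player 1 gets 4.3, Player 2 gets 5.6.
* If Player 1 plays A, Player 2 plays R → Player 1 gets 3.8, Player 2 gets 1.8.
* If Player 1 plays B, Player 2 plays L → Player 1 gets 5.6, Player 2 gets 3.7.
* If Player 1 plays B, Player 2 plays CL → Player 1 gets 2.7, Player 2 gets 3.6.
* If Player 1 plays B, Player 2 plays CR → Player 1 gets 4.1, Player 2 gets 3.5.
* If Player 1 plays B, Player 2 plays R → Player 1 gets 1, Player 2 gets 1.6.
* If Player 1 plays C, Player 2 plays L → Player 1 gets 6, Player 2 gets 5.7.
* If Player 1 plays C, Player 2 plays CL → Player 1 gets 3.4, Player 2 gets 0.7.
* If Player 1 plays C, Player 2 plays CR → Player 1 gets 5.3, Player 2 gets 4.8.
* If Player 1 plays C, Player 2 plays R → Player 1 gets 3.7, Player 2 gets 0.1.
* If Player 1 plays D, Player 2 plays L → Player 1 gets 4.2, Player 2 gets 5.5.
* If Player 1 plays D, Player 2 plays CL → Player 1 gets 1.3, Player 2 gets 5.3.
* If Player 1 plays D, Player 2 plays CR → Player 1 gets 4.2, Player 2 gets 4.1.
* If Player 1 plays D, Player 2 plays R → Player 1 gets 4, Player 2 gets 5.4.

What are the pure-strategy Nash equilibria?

Pure NE: (C, L)

Mark each player's best response to every combination of opponents' strategies; a profile where every player is best-responding is a pure Nash equilibrium.
Player 1 against L: payoffs 1.8, 5.6, 6, 4.2 → best response C.
Player 1 against CL: payoffs 2, 2.7, 3.4, 1.3 → best response C.
Player 1 against CR: payoffs 4.3, 4.1, 5.3, 4.2 → best response C.
Player 1 against R: payoffs 3.8, 1, 3.7, 4 → best response D.
Player 2 against A: payoffs 4.8, 3.1, 5.6, 1.8 → best response CR.
Player 2 against B: payoffs 3.7, 3.6, 3.5, 1.6 → best response L.
Player 2 against C: payoffs 5.7, 0.7, 4.8, 0.1 → best response L.
Player 2 against D: payoffs 5.5, 5.3, 4.1, 5.4 → best response L.
Mutual best responses: (C, L).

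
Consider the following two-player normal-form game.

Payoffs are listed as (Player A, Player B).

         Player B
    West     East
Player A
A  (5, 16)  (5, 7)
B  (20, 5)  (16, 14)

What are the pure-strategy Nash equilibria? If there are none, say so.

Player A against West: payoffs 5, 20 → best response B.
Player A against East: payoffs 5, 16 → best response B.
Player B against A: payoffs 16, 7 → best response West.
Player B against B: payoffs 5, 14 → best response East.
Mutual best responses: (B, East).

Pure NE: (B, East)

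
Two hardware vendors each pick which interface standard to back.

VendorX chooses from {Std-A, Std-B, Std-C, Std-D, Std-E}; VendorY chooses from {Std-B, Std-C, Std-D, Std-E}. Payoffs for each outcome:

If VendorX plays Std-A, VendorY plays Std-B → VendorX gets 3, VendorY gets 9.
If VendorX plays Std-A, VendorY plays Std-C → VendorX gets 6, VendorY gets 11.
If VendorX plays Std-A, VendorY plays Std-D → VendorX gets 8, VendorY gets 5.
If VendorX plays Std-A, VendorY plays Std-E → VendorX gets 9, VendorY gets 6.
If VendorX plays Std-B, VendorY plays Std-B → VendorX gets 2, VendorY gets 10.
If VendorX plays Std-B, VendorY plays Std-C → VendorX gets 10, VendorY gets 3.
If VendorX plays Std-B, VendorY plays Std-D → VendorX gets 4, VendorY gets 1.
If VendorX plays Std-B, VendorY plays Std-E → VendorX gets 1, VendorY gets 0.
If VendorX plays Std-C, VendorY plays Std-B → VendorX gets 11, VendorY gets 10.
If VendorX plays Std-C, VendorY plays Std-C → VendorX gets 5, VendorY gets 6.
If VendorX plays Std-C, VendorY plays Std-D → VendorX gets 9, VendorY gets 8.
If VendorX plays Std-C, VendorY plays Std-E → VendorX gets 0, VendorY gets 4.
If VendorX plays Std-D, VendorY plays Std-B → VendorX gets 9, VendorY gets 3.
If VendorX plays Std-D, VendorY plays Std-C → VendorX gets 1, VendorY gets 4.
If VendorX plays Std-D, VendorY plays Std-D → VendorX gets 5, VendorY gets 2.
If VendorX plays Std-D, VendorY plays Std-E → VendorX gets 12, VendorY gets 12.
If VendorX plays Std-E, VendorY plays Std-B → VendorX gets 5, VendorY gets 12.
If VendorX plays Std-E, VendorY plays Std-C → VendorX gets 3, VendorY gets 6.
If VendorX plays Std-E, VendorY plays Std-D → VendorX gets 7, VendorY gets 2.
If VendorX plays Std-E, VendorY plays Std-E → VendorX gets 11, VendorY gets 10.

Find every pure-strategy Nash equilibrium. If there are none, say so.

VendorX against Std-B: payoffs 3, 2, 11, 9, 5 → best response Std-C.
VendorX against Std-C: payoffs 6, 10, 5, 1, 3 → best response Std-B.
VendorX against Std-D: payoffs 8, 4, 9, 5, 7 → best response Std-C.
VendorX against Std-E: payoffs 9, 1, 0, 12, 11 → best response Std-D.
VendorY against Std-A: payoffs 9, 11, 5, 6 → best response Std-C.
VendorY against Std-B: payoffs 10, 3, 1, 0 → best response Std-B.
VendorY against Std-C: payoffs 10, 6, 8, 4 → best response Std-B.
VendorY against Std-D: payoffs 3, 4, 2, 12 → best response Std-E.
VendorY against Std-E: payoffs 12, 6, 2, 10 → best response Std-B.
Mutual best responses: (Std-C, Std-B); (Std-D, Std-E).

The pure Nash equilibria are (Std-C, Std-B) and (Std-D, Std-E).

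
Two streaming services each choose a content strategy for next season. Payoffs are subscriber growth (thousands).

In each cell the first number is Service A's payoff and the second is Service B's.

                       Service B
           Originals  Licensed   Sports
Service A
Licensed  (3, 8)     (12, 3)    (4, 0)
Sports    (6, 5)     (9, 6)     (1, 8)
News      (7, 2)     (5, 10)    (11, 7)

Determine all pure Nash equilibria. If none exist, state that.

There is no pure-strategy Nash equilibrium.

Service A against Originals: payoffs 3, 6, 7 → best response News.
Service A against Licensed: payoffs 12, 9, 5 → best response Licensed.
Service A against Sports: payoffs 4, 1, 11 → best response News.
Service B against Licensed: payoffs 8, 3, 0 → best response Originals.
Service B against Sports: payoffs 5, 6, 8 → best response Sports.
Service B against News: payoffs 2, 10, 7 → best response Licensed.
No profile is a mutual best response for all players.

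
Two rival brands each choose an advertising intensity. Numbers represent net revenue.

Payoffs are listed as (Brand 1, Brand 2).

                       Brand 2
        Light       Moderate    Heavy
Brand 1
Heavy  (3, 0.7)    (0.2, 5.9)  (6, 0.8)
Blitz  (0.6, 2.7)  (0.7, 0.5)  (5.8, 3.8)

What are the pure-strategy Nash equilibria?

This game has no pure Nash equilibrium.

Check each profile: it is a Nash equilibrium iff no player can strictly gain by switching unilaterally.
(Heavy, Light): Brand 2 can switch to Moderate (0.7 → 5.9). Not NE.
(Heavy, Moderate): Brand 1 can switch to Blitz (0.2 → 0.7). Not NE.
(Heavy, Heavy): Brand 2 can switch to Moderate (0.8 → 5.9). Not NE.
(Blitz, Light): Brand 1 can switch to Heavy (0.6 → 3). Not NE.
(Blitz, Moderate): Brand 2 can switch to Light (0.5 → 2.7). Not NE.
(Blitz, Heavy): Brand 1 can switch to Heavy (5.8 → 6). Not NE.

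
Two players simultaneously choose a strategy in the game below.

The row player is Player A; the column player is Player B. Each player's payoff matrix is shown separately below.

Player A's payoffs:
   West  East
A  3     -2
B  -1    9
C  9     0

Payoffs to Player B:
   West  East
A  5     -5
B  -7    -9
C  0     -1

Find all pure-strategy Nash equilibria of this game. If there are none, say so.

Check each profile: it is a Nash equilibrium iff no player can strictly gain by switching unilaterally.
(A, West): Player A can switch to C (3 → 9). Not NE.
(A, East): Player A can switch to B (-2 → 9). Not NE.
(B, West): Player A can switch to A (-1 → 3). Not NE.
(B, East): Player B can switch to West (-9 → -7). Not NE.
(C, West): Player A gets 9, best alternative 3; Player B gets 0, best alternative -1. No profitable deviation — NE.
(C, East): Player A can switch to B (0 → 9). Not NE.

Pure NE: (C, West)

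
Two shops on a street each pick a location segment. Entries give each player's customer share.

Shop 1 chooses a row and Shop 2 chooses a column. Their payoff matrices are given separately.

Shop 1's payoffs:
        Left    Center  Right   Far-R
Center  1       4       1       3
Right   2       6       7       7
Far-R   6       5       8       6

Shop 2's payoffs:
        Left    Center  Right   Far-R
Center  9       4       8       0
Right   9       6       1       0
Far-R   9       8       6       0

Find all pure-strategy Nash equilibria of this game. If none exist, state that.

For each player, find the best response to each opponent profile; mutual best responses are the pure NE.
Shop 1 against Left: payoffs 1, 2, 6 → best response Far-R.
Shop 1 against Center: payoffs 4, 6, 5 → best response Right.
Shop 1 against Right: payoffs 1, 7, 8 → best response Far-R.
Shop 1 against Far-R: payoffs 3, 7, 6 → best response Right.
Shop 2 against Center: payoffs 9, 4, 8, 0 → best response Left.
Shop 2 against Right: payoffs 9, 6, 1, 0 → best response Left.
Shop 2 against Far-R: payoffs 9, 8, 6, 0 → best response Left.
Mutual best responses: (Far-R, Left).

(Far-R, Left)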